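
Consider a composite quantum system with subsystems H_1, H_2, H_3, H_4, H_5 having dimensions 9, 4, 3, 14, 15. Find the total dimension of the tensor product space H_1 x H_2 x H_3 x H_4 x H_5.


dim(H_1 x H_2 x H_3 x H_4 x H_5) = 9 * 4 * 3 * 14 * 15
= 36 * 3 * 14 * 15
= 108 * 14 * 15
= 1512 * 15
= 22680

22680


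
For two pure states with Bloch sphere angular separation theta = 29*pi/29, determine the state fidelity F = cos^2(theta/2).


For states separated by angle theta on Bloch sphere:
F = cos^2(theta/2)
theta = 29*pi/29 = 3.1416
theta/2 = 1.5708
cos(theta/2) = 0.0000
F = 0.0000

0.0000


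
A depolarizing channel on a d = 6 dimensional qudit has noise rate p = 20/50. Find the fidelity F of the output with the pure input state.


F = (1-p) + p/d
= (1 - 0.4000) + 0.4000/6
= 0.6000 + 0.0667
= 0.6667

0.6667


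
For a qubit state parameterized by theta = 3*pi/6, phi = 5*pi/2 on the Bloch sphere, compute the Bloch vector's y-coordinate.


theta = 1.5708, phi = 7.8540
r_y = sin(theta)*sin(phi) = 1.0000 * 1.0000
r_y = 1.0000

1.0000


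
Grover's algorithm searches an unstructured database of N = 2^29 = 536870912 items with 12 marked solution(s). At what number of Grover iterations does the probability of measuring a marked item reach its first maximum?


After j Grover iterations the success probability is P(j) = sin^2((2j+1)*theta), where sin(theta) = sqrt(k/N).
N = 2^29 = 536870912, k = 12
sin(theta) = sqrt(k/N) = 0.0001495049892
theta = arcsin(sqrt(k/N)) = 0.0001495049897 rad
P(j) reaches its first maximum when (2j+1)*theta is as close as possible to pi/2, i.e. j = round(pi/(4*theta) - 1/2).
pi/(4*theta) - 1/2 = 5252.8241
(For comparison, the common estimate pi/4 * sqrt(N/k) = 5253.3241; the exact maximiser is used here.)
Optimal iterations = 5253

5253


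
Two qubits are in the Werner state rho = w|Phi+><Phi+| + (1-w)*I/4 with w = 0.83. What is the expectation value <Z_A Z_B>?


|Phi+> = (|00> + |11>)/sqrt(2)
For the pure Bell state, <Z_A Z_B> = +1 (Bell-state Pauli correlator).
The maximally-mixed part I/4 has tr(I/4 * P tensor P) = 0 for any traceless Pauli P.
So <Z_A Z_B>_rho = w * (+1) + (1 - w) * 0
= 0.83 * (+1)
= 0.8300

0.8300


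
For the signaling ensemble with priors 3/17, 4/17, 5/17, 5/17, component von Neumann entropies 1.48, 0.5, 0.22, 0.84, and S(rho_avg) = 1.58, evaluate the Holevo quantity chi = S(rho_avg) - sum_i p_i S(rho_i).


chi = S(rho) - sum_i p_i * S(rho_i)
Weighted entropy = 3/17 * 1.48 + 4/17 * 0.5 + 5/17 * 0.22 + 5/17 * 0.84
= 0.6906
chi = 1.58 - 0.6906
= 0.8894

0.8894


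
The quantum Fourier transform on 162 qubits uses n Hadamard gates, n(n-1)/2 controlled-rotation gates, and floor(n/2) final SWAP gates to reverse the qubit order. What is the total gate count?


Hadamard gates: 162
Controlled rotations: n*(n-1)/2 = 162*161/2 = 13041
SWAP gates: floor(n/2) = floor(162/2) = 81
Total = 162 + 13041 + 81
= 13284

13284


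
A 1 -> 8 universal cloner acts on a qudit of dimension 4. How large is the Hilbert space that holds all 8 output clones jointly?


Output space = H^(tensor 8) where dim(H) = 4
dim = 4^8
= 16 (after 2 factors)
= 64 (after 3 factors)
= 256 (after 4 factors)
= 1024 (after 5 factors)
= 4096 (after 6 factors)
= 16384 (after 7 factors)
= 65536 (after 8 factors)
= 65536

65536


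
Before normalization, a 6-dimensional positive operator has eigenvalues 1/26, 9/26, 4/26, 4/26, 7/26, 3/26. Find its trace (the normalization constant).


tr(M) = sum of eigenvalues
= 1/26 + 9/26 + 4/26 + 4/26 + 7/26 + 3/26
= 28/26
= 1.0769

1.0769


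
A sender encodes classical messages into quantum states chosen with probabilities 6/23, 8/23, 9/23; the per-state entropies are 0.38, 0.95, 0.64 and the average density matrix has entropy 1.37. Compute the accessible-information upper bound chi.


chi = S(rho) - sum_i p_i * S(rho_i)
Weighted entropy = 6/23 * 0.38 + 8/23 * 0.95 + 9/23 * 0.64
= 0.6800
chi = 1.37 - 0.6800
= 0.6900

0.6900


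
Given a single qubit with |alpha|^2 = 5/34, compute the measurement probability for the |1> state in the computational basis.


|alpha|^2 = 5/34 = 0.1471
|beta|^2 = 1 - 5/34 = 29/34 = 0.8529
P(|1>) = |beta|^2 = 0.8529

0.8529


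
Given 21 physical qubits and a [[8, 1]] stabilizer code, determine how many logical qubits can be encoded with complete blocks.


Each code block uses 8 physical qubits for 1 logical qubit(s).
Number of complete blocks = floor(21 / 8) = 2
Logical qubits = 2 * 1
= 2

2


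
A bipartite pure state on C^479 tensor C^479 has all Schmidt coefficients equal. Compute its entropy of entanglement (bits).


For a maximally entangled state in d x d:
S = log2(d) = log2(479)
= 8.9039

8.9039


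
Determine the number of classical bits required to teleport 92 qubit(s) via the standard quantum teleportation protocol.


Quantum teleportation requires 2 classical bits per qubit teleported.
92 qubit(s) -> 2 * 92 = 184 classical bits

184


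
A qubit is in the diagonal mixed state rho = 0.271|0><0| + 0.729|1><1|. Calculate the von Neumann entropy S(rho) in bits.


S = -p*log2(p) - (1-p)*log2(1-p)
p = 0.2710, 1-p = 0.7290
= -0.2710 * log2(0.2710) - 0.7290 * log2(0.7290)
= -(-0.5105) - (-0.3324)
= 0.8429

0.8429


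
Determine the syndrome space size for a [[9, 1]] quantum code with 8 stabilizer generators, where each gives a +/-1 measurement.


Each stabilizer generator gives a binary (+1 or -1) measurement outcome.
With 8 independent generators:
Total syndromes = 2^8
= 256

256


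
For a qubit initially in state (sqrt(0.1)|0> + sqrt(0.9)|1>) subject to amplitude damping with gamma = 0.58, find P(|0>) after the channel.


For amplitude damping with parameter gamma on state sqrt(a)|0> + sqrt(b)|1>:
alpha^2 = 0.1, beta^2 = 0.9
P(|0>) = alpha^2 + gamma * beta^2
= 0.1 + 0.58 * 0.9
= 0.1 + 0.5220
= 0.6220

0.6220


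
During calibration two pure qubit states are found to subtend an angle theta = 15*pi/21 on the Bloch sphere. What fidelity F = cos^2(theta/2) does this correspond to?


For states separated by angle theta on Bloch sphere:
F = cos^2(theta/2)
theta = 15*pi/21 = 2.2440
theta/2 = 1.1220
cos(theta/2) = 0.4339
F = 0.1883

0.1883


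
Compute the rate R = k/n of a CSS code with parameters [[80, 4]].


Code rate R = k/n
= 4/80
= 0.0500

0.0500


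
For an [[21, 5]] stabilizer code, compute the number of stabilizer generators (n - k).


For an [[n,k]] stabilizer code:
Number of stabilizer generators = n - k
= 21 - 5
= 16

16


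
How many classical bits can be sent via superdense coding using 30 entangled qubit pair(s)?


Superdense coding allows 2 classical bits per shared entangled pair.
30 pair(s) -> 2 * 30 = 60 classical bits

60


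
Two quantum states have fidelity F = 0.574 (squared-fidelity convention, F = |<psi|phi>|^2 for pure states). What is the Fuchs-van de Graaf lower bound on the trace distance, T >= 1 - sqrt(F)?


Fuchs-van de Graaf (squared-fidelity convention): 1 - sqrt(F) <= T <= sqrt(1 - F).
Lower bound: T >= 1 - sqrt(F)
sqrt(F) = sqrt(0.574) = 0.7576
T >= 1 - 0.7576
T >= 0.2424

0.2424


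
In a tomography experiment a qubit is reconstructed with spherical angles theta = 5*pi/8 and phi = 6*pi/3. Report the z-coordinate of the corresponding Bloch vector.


theta = 1.9635, phi = 6.2832
r_z = cos(theta) = -0.3827

-0.3827


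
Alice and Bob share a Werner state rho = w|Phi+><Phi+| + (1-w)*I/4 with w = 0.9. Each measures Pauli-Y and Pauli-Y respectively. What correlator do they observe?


|Phi+> = (|00> + |11>)/sqrt(2)
For the pure Bell state, <Y_A Y_B> = -1 (Bell-state Pauli correlator).
The maximally-mixed part I/4 has tr(I/4 * P tensor P) = 0 for any traceless Pauli P.
So <Y_A Y_B>_rho = w * (-1) + (1 - w) * 0
= 0.9 * (-1)
= -0.9000

-0.9000


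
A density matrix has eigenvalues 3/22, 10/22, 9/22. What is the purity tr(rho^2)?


tr(rho^2) = sum of eigenvalues squared
= (3/22)^2 + (10/22)^2 + (9/22)^2
= (9 + 100 + 81) / 484
= 190/484
= 0.3926

0.3926


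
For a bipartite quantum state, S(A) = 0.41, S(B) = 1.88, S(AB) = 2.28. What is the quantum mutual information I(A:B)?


I(A:B) = S(A) + S(B) - S(AB)
= 0.41 + 1.88 - 2.28
= 0.0100

0.0100


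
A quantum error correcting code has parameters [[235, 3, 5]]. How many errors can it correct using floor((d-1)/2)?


Code parameters: [[235, 3, 5]], distance d = 5.
Number of correctable errors = floor((d-1)/2)
= floor((5 - 1)/2)
= floor(4/2)
= 2

2


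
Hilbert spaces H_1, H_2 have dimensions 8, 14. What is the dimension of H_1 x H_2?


dim(H_1 x H_2) = 8 * 14
= 112

112


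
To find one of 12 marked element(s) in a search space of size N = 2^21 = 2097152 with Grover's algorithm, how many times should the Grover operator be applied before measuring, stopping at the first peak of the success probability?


After j Grover iterations the success probability is P(j) = sin^2((2j+1)*theta), where sin(theta) = sqrt(k/N).
N = 2^21 = 2097152, k = 12
sin(theta) = sqrt(k/N) = 0.002392079827
theta = arcsin(sqrt(k/N)) = 0.002392082108 rad
P(j) reaches its first maximum when (2j+1)*theta is as close as possible to pi/2, i.e. j = round(pi/(4*theta) - 1/2).
pi/(4*theta) - 1/2 = 327.8324
(For comparison, the common estimate pi/4 * sqrt(N/k) = 328.3328; the exact maximiser is used here.)
Optimal iterations = 328

328


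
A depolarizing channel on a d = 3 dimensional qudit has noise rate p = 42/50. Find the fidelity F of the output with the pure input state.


F = (1-p) + p/d
= (1 - 0.8400) + 0.8400/3
= 0.1600 + 0.2800
= 0.4400

0.4400


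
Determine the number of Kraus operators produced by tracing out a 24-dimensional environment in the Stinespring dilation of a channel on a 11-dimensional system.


Tracing out the environment in an orthonormal basis {|i>_E} gives Kraus operators K_i = <i|_E U |0>_E.
Number of Kraus operators = dim(H_env) = d_env
= 24

24


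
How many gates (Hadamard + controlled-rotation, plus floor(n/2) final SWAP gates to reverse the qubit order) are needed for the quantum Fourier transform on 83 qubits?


Hadamard gates: 83
Controlled rotations: n*(n-1)/2 = 83*82/2 = 3403
SWAP gates: floor(n/2) = floor(83/2) = 41
Total = 83 + 3403 + 41
= 3527

3527


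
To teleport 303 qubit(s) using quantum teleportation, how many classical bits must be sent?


Quantum teleportation requires 2 classical bits per qubit teleported.
303 qubit(s) -> 2 * 303 = 606 classical bits

606


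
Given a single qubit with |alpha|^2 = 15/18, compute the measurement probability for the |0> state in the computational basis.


|alpha|^2 = 15/18 = 0.8333
|beta|^2 = 1 - 15/18 = 3/18 = 0.1667
P(|0>) = |alpha|^2 = 0.8333

0.8333


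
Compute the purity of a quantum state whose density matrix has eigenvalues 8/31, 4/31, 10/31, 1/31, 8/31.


tr(rho^2) = sum of eigenvalues squared
= (8/31)^2 + (4/31)^2 + (10/31)^2 + (1/31)^2 + (8/31)^2
= (64 + 16 + 100 + 1 + 64) / 961
= 245/961
= 0.2549

0.2549


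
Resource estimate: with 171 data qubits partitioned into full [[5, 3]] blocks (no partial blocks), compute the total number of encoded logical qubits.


Each code block uses 5 physical qubits for 3 logical qubit(s).
Number of complete blocks = floor(171 / 5) = 34
Logical qubits = 34 * 3
= 102

102


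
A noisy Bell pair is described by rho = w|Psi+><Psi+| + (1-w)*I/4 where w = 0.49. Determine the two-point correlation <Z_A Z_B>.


|Psi+> = (|01> + |10>)/sqrt(2)
For the pure Bell state, <Z_A Z_B> = -1 (Bell-state Pauli correlator).
The maximally-mixed part I/4 has tr(I/4 * P tensor P) = 0 for any traceless Pauli P.
So <Z_A Z_B>_rho = w * (-1) + (1 - w) * 0
= 0.49 * (-1)
= -0.4900

-0.4900


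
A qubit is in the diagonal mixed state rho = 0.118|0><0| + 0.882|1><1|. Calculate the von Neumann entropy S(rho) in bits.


S = -p*log2(p) - (1-p)*log2(1-p)
p = 0.1180, 1-p = 0.8820
= -0.1180 * log2(0.1180) - 0.8820 * log2(0.8820)
= -(-0.3638) - (-0.1598)
= 0.5236

0.5236


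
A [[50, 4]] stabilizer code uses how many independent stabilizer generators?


For an [[n,k]] stabilizer code:
Number of stabilizer generators = n - k
= 50 - 4
= 46

46


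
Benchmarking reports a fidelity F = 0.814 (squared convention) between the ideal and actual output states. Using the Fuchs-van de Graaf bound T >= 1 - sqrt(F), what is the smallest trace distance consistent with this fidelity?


Fuchs-van de Graaf (squared-fidelity convention): 1 - sqrt(F) <= T <= sqrt(1 - F).
Lower bound: T >= 1 - sqrt(F)
sqrt(F) = sqrt(0.814) = 0.9022
T >= 1 - 0.9022
T >= 0.0978

0.0978


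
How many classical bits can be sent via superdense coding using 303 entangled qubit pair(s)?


Superdense coding allows 2 classical bits per shared entangled pair.
303 pair(s) -> 2 * 303 = 606 classical bits

606


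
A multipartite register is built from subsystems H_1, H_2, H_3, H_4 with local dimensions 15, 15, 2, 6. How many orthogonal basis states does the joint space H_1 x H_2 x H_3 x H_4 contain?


dim(H_1 x H_2 x H_3 x H_4) = 15 * 15 * 2 * 6
= 225 * 2 * 6
= 450 * 6
= 2700

2700


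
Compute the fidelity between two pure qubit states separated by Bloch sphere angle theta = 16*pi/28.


For states separated by angle theta on Bloch sphere:
F = cos^2(theta/2)
theta = 16*pi/28 = 1.7952
theta/2 = 0.8976
cos(theta/2) = 0.6235
F = 0.3887

0.3887


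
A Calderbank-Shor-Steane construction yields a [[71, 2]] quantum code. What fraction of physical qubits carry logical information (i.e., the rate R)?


Code rate R = k/n
= 2/71
= 0.0282

0.0282


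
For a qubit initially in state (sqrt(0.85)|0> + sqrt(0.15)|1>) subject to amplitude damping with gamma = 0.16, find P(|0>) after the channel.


For amplitude damping with parameter gamma on state sqrt(a)|0> + sqrt(b)|1>:
alpha^2 = 0.85, beta^2 = 0.15
P(|0>) = alpha^2 + gamma * beta^2
= 0.85 + 0.16 * 0.15
= 0.85 + 0.0240
= 0.8740

0.8740


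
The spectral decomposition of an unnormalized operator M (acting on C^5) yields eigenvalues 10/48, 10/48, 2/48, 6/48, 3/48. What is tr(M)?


tr(M) = sum of eigenvalues
= 10/48 + 10/48 + 2/48 + 6/48 + 3/48
= 31/48
= 0.6458

0.6458


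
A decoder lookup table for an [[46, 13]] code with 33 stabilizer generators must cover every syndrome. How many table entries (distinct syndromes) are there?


Each stabilizer generator gives a binary (+1 or -1) measurement outcome.
With 33 independent generators:
Total syndromes = 2^33
= 8589934592

8589934592


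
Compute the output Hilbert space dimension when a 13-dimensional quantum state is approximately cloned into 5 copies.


Output space = H^(tensor 5) where dim(H) = 13
dim = 13^5
= 169 (after 2 factors)
= 2197 (after 3 factors)
= 28561 (after 4 factors)
= 371293 (after 5 factors)
= 371293

371293


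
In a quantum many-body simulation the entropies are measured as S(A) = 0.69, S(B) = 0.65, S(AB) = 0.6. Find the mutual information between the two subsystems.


I(A:B) = S(A) + S(B) - S(AB)
= 0.69 + 0.65 - 0.6
= 0.7400

0.7400


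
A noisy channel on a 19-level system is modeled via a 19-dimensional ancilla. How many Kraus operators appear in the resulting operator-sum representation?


Tracing out the environment in an orthonormal basis {|i>_E} gives Kraus operators K_i = <i|_E U |0>_E.
Number of Kraus operators = dim(H_env) = d_env
= 19

19


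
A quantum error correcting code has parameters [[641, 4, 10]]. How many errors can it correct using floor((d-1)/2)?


Code parameters: [[641, 4, 10]], distance d = 10.
Number of correctable errors = floor((d-1)/2)
= floor((10 - 1)/2)
= floor(9/2)
= 4

4


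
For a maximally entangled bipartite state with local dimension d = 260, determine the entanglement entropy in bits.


For a maximally entangled state in d x d:
S = log2(d) = log2(260)
= 8.0224

8.0224


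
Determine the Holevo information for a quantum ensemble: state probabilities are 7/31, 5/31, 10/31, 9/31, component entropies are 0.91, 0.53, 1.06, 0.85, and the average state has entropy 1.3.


chi = S(rho) - sum_i p_i * S(rho_i)
Weighted entropy = 7/31 * 0.91 + 5/31 * 0.53 + 10/31 * 1.06 + 9/31 * 0.85
= 0.8797
chi = 1.3 - 0.8797
= 0.4203

0.4203


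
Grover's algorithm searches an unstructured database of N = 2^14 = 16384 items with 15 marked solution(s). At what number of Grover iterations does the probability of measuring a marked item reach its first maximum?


After j Grover iterations the success probability is P(j) = sin^2((2j+1)*theta), where sin(theta) = sqrt(k/N).
N = 2^14 = 16384, k = 15
sin(theta) = sqrt(k/N) = 0.03025768239
theta = arcsin(sqrt(k/N)) = 0.03026230125 rad
P(j) reaches its first maximum when (2j+1)*theta is as close as possible to pi/2, i.e. j = round(pi/(4*theta) - 1/2).
pi/(4*theta) - 1/2 = 25.4530
(For comparison, the common estimate pi/4 * sqrt(N/k) = 25.9570; the exact maximiser is used here.)
Optimal iterations = 25

25


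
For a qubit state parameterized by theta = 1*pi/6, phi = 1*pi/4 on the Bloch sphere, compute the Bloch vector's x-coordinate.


theta = 0.5236, phi = 0.7854
r_x = sin(theta)*cos(phi) = 0.5000 * 0.7071
r_x = 0.3536

0.3536


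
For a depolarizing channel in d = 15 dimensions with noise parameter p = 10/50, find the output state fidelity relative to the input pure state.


F = (1-p) + p/d
= (1 - 0.2000) + 0.2000/15
= 0.8000 + 0.0133
= 0.8133

0.8133


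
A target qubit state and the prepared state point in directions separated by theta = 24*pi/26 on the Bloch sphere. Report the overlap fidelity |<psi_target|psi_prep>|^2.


For states separated by angle theta on Bloch sphere:
F = cos^2(theta/2)
theta = 24*pi/26 = 2.8999
theta/2 = 1.4500
cos(theta/2) = 0.1205
F = 0.0145

0.0145


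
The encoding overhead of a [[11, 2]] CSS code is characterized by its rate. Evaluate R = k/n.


Code rate R = k/n
= 2/11
= 0.1818

0.1818


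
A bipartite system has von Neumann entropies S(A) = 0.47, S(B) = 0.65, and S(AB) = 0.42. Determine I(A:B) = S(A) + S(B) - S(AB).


I(A:B) = S(A) + S(B) - S(AB)
= 0.47 + 0.65 - 0.42
= 0.7000

0.7000


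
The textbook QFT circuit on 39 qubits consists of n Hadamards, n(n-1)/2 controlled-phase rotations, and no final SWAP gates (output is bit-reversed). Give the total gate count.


Hadamard gates: 39
Controlled rotations: n*(n-1)/2 = 39*38/2 = 741
SWAP gates: 0 (omitted)
Total = 39 + 741
= 780

780


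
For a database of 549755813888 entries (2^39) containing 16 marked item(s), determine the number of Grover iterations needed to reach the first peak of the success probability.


After j Grover iterations the success probability is P(j) = sin^2((2j+1)*theta), where sin(theta) = sqrt(k/N).
N = 2^39 = 549755813888, k = 16
sin(theta) = sqrt(k/N) = 5.394796609e-06
theta = arcsin(sqrt(k/N)) = 5.394796609e-06 rad
P(j) reaches its first maximum when (2j+1)*theta is as close as possible to pi/2, i.e. j = round(pi/(4*theta) - 1/2).
pi/(4*theta) - 1/2 = 145583.8881
(For comparison, the common estimate pi/4 * sqrt(N/k) = 145584.3881; the exact maximiser is used here.)
Optimal iterations = 145584

145584


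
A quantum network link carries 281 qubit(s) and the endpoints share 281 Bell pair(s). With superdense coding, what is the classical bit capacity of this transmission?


Superdense coding allows 2 classical bits per shared entangled pair.
281 pair(s) -> 2 * 281 = 562 classical bits

562


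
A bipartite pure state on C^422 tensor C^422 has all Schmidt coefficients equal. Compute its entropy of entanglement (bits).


For a maximally entangled state in d x d:
S = log2(d) = log2(422)
= 8.7211

8.7211


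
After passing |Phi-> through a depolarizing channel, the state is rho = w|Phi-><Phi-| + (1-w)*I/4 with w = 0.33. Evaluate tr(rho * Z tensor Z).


|Phi-> = (|00> - |11>)/sqrt(2)
For the pure Bell state, <Z_A Z_B> = +1 (Bell-state Pauli correlator).
The maximally-mixed part I/4 has tr(I/4 * P tensor P) = 0 for any traceless Pauli P.
So <Z_A Z_B>_rho = w * (+1) + (1 - w) * 0
= 0.33 * (+1)
= 0.3300

0.3300


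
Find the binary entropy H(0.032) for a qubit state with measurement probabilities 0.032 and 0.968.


S = -p*log2(p) - (1-p)*log2(1-p)
p = 0.0320, 1-p = 0.9680
= -0.0320 * log2(0.0320) - 0.9680 * log2(0.9680)
= -(-0.1589) - (-0.0454)
= 0.2043

0.2043


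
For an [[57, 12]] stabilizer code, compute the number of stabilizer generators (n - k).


For an [[n,k]] stabilizer code:
Number of stabilizer generators = n - k
= 57 - 12
= 45

45


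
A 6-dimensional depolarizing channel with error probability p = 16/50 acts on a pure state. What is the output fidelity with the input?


F = (1-p) + p/d
= (1 - 0.3200) + 0.3200/6
= 0.6800 + 0.0533
= 0.7333

0.7333


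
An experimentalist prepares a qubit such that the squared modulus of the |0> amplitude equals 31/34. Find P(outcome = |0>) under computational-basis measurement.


|alpha|^2 = 31/34 = 0.9118
|beta|^2 = 1 - 31/34 = 3/34 = 0.0882
P(|0>) = |alpha|^2 = 0.9118

0.9118


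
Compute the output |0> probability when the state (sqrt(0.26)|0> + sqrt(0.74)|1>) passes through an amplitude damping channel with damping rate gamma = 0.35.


For amplitude damping with parameter gamma on state sqrt(a)|0> + sqrt(b)|1>:
alpha^2 = 0.26, beta^2 = 0.74
P(|0>) = alpha^2 + gamma * beta^2
= 0.26 + 0.35 * 0.74
= 0.26 + 0.2590
= 0.5190

0.5190


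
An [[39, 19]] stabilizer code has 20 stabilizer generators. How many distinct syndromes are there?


Each stabilizer generator gives a binary (+1 or -1) measurement outcome.
With 20 independent generators:
Total syndromes = 2^20
= 1048576

1048576


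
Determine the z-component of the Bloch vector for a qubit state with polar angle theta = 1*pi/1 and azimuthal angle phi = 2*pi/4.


theta = 3.1416, phi = 1.5708
r_z = cos(theta) = -1.0000

-1.0000


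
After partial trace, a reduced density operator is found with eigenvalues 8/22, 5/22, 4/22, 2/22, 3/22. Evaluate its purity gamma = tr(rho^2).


tr(rho^2) = sum of eigenvalues squared
= (8/22)^2 + (5/22)^2 + (4/22)^2 + (2/22)^2 + (3/22)^2
= (64 + 25 + 16 + 4 + 9) / 484
= 118/484
= 0.2438

0.2438


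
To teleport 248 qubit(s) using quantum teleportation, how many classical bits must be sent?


Quantum teleportation requires 2 classical bits per qubit teleported.
248 qubit(s) -> 2 * 248 = 496 classical bits

496


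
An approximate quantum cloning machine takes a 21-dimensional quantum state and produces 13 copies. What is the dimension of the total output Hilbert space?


Output space = H^(tensor 13) where dim(H) = 21
dim = 21^13
= 441 (after 2 factors)
= 9261 (after 3 factors)
= 194481 (after 4 factors)
= 4084101 (after 5 factors)
= 85766121 (after 6 factors)
= 1801088541 (after 7 factors)
= 37822859361 (after 8 factors)
= 794280046581 (after 9 factors)
= 16679880978201 (after 10 factors)
= 350277500542221 (after 11 factors)
= 7355827511386641 (after 12 factors)
= 154472377739119461 (after 13 factors)
= 154472377739119461

154472377739119461


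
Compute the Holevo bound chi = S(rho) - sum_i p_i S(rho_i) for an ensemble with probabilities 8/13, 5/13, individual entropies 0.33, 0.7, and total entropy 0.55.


chi = S(rho) - sum_i p_i * S(rho_i)
Weighted entropy = 8/13 * 0.33 + 5/13 * 0.7
= 0.4723
chi = 0.55 - 0.4723
= 0.0777

0.0777


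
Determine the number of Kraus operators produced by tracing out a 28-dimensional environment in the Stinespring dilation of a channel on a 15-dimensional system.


Tracing out the environment in an orthonormal basis {|i>_E} gives Kraus operators K_i = <i|_E U |0>_E.
Number of Kraus operators = dim(H_env) = d_env
= 28

28


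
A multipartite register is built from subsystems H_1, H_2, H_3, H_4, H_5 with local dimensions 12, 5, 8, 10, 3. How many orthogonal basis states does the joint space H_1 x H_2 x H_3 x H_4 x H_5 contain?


dim(H_1 x H_2 x H_3 x H_4 x H_5) = 12 * 5 * 8 * 10 * 3
= 60 * 8 * 10 * 3
= 480 * 10 * 3
= 4800 * 3
= 14400

14400


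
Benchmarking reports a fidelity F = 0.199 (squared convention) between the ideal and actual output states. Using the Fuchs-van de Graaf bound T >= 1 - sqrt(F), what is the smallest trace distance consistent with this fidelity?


Fuchs-van de Graaf (squared-fidelity convention): 1 - sqrt(F) <= T <= sqrt(1 - F).
Lower bound: T >= 1 - sqrt(F)
sqrt(F) = sqrt(0.199) = 0.4461
T >= 1 - 0.4461
T >= 0.5539

0.5539


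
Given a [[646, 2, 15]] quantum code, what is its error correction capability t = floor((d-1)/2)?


Code parameters: [[646, 2, 15]], distance d = 15.
Number of correctable errors = floor((d-1)/2)
= floor((15 - 1)/2)
= floor(14/2)
= 7

7


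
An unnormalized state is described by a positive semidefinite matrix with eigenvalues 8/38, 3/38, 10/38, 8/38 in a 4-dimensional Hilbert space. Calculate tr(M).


tr(M) = sum of eigenvalues
= 8/38 + 3/38 + 10/38 + 8/38
= 29/38
= 0.7632

0.7632


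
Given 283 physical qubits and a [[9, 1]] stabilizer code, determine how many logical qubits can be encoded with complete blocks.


Each code block uses 9 physical qubits for 1 logical qubit(s).
Number of complete blocks = floor(283 / 9) = 31
Logical qubits = 31 * 1
= 31

31


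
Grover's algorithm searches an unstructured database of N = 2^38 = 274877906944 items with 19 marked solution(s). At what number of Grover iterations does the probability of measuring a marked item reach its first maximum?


After j Grover iterations the success probability is P(j) = sin^2((2j+1)*theta), where sin(theta) = sqrt(k/N).
N = 2^38 = 274877906944, k = 19
sin(theta) = sqrt(k/N) = 8.313939941e-06
theta = arcsin(sqrt(k/N)) = 8.313939941e-06 rad
P(j) reaches its first maximum when (2j+1)*theta is as close as possible to pi/2, i.e. j = round(pi/(4*theta) - 1/2).
pi/(4*theta) - 1/2 = 94467.1253
(For comparison, the common estimate pi/4 * sqrt(N/k) = 94467.6253; the exact maximiser is used here.)
Optimal iterations = 94467

94467


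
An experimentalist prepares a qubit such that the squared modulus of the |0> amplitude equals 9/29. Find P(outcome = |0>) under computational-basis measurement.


|alpha|^2 = 9/29 = 0.3103
|beta|^2 = 1 - 9/29 = 20/29 = 0.6897
P(|0>) = |alpha|^2 = 0.3103

0.3103


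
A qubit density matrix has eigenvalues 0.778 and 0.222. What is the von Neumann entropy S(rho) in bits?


S = -p*log2(p) - (1-p)*log2(1-p)
p = 0.7780, 1-p = 0.2220
= -0.7780 * log2(0.7780) - 0.2220 * log2(0.2220)
= -(-0.2818) - (-0.4820)
= 0.7638

0.7638


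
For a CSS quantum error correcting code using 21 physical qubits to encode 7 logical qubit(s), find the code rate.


Code rate R = k/n
= 7/21
= 0.3333

0.3333


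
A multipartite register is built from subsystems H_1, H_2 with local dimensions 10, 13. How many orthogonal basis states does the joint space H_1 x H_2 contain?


dim(H_1 x H_2) = 10 * 13
= 130

130


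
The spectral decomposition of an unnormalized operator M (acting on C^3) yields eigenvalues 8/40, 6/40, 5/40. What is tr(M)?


tr(M) = sum of eigenvalues
= 8/40 + 6/40 + 5/40
= 19/40
= 0.4750

0.4750


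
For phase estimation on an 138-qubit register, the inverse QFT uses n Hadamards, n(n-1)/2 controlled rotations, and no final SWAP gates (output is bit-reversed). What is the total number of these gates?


Hadamard gates: 138
Controlled rotations: n*(n-1)/2 = 138*137/2 = 9453
SWAP gates: 0 (omitted)
Total = 138 + 9453
= 9591

9591


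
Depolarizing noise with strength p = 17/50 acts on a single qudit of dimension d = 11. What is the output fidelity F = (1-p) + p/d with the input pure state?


F = (1-p) + p/d
= (1 - 0.3400) + 0.3400/11
= 0.6600 + 0.0309
= 0.6909

0.6909


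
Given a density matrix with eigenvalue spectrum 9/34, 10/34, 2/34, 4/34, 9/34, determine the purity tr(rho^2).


tr(rho^2) = sum of eigenvalues squared
= (9/34)^2 + (10/34)^2 + (2/34)^2 + (4/34)^2 + (9/34)^2
= (81 + 100 + 4 + 16 + 81) / 1156
= 282/1156
= 0.2439

0.2439


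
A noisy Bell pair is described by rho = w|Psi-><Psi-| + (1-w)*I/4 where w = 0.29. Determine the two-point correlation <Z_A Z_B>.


|Psi-> = (|01> - |10>)/sqrt(2)
For the pure Bell state, <Z_A Z_B> = -1 (Bell-state Pauli correlator).
The maximally-mixed part I/4 has tr(I/4 * P tensor P) = 0 for any traceless Pauli P.
So <Z_A Z_B>_rho = w * (-1) + (1 - w) * 0
= 0.29 * (-1)
= -0.2900

-0.2900


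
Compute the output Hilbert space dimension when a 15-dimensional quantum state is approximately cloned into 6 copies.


Output space = H^(tensor 6) where dim(H) = 15
dim = 15^6
= 225 (after 2 factors)
= 3375 (after 3 factors)
= 50625 (after 4 factors)
= 759375 (after 5 factors)
= 11390625 (after 6 factors)
= 11390625

11390625


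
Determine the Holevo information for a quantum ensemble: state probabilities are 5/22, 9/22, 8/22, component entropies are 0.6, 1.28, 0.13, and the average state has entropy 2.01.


chi = S(rho) - sum_i p_i * S(rho_i)
Weighted entropy = 5/22 * 0.6 + 9/22 * 1.28 + 8/22 * 0.13
= 0.7073
chi = 2.01 - 0.7073
= 1.3027

1.3027


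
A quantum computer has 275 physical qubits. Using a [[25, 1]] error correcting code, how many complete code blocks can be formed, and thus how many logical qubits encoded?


Each code block uses 25 physical qubits for 1 logical qubit(s).
Number of complete blocks = floor(275 / 25) = 11
Logical qubits = 11 * 1
= 11

11


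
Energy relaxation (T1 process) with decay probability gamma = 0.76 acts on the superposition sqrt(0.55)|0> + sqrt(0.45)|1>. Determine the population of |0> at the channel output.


For amplitude damping with parameter gamma on state sqrt(a)|0> + sqrt(b)|1>:
alpha^2 = 0.55, beta^2 = 0.45
P(|0>) = alpha^2 + gamma * beta^2
= 0.55 + 0.76 * 0.45
= 0.55 + 0.3420
= 0.8920

0.8920


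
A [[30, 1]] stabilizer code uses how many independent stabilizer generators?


For an [[n,k]] stabilizer code:
Number of stabilizer generators = n - k
= 30 - 1
= 29

29


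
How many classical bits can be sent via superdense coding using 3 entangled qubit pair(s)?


Superdense coding allows 2 classical bits per shared entangled pair.
3 pair(s) -> 2 * 3 = 6 classical bits

6


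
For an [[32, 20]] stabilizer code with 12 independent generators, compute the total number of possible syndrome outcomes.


Each stabilizer generator gives a binary (+1 or -1) measurement outcome.
With 12 independent generators:
Total syndromes = 2^12
= 4096

4096


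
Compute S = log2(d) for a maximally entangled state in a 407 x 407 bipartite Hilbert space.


For a maximally entangled state in d x d:
S = log2(d) = log2(407)
= 8.6689

8.6689


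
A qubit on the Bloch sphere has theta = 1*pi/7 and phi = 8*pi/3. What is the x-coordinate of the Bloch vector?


theta = 0.4488, phi = 8.3776
r_x = sin(theta)*cos(phi) = 0.4339 * -0.5000
r_x = -0.2169

-0.2169


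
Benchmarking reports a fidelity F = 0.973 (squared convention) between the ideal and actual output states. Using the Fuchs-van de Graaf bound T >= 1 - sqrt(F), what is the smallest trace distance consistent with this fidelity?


Fuchs-van de Graaf (squared-fidelity convention): 1 - sqrt(F) <= T <= sqrt(1 - F).
Lower bound: T >= 1 - sqrt(F)
sqrt(F) = sqrt(0.973) = 0.9864
T >= 1 - 0.9864
T >= 0.0136

0.0136


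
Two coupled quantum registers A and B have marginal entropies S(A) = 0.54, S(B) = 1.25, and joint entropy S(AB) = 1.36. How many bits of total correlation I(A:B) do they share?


I(A:B) = S(A) + S(B) - S(AB)
= 0.54 + 1.25 - 1.36
= 0.4300

0.4300


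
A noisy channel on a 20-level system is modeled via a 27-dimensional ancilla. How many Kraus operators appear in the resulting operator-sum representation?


Tracing out the environment in an orthonormal basis {|i>_E} gives Kraus operators K_i = <i|_E U |0>_E.
Number of Kraus operators = dim(H_env) = d_env
= 27

27


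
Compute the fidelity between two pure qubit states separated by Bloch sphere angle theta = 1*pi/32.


For states separated by angle theta on Bloch sphere:
F = cos^2(theta/2)
theta = 1*pi/32 = 0.0982
theta/2 = 0.0491
cos(theta/2) = 0.9988
F = 0.9976

0.9976


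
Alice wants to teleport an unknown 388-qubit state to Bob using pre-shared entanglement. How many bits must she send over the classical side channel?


Quantum teleportation requires 2 classical bits per qubit teleported.
388 qubit(s) -> 2 * 388 = 776 classical bits

776


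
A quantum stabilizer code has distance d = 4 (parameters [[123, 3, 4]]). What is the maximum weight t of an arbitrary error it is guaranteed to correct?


Code parameters: [[123, 3, 4]], distance d = 4.
Number of correctable errors = floor((d-1)/2)
= floor((4 - 1)/2)
= floor(3/2)
= 1

1


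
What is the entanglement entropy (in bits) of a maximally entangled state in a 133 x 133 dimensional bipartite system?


For a maximally entangled state in d x d:
S = log2(d) = log2(133)
= 7.0553

7.0553


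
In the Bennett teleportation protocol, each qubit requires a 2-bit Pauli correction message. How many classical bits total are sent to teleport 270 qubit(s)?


Quantum teleportation requires 2 classical bits per qubit teleported.
270 qubit(s) -> 2 * 270 = 540 classical bits

540


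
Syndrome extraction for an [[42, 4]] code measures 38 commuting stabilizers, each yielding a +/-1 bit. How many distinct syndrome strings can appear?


Each stabilizer generator gives a binary (+1 or -1) measurement outcome.
With 38 independent generators:
Total syndromes = 2^38
= 274877906944

274877906944


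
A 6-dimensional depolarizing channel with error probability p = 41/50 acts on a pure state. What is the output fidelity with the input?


F = (1-p) + p/d
= (1 - 0.8200) + 0.8200/6
= 0.1800 + 0.1367
= 0.3167

0.3167


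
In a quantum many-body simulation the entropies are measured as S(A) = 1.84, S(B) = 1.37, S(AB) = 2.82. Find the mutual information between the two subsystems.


I(A:B) = S(A) + S(B) - S(AB)
= 1.84 + 1.37 - 2.82
= 0.3900

0.3900


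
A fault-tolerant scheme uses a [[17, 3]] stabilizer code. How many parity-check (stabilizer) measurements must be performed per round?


For an [[n,k]] stabilizer code:
Number of stabilizer generators = n - k
= 17 - 3
= 14

14


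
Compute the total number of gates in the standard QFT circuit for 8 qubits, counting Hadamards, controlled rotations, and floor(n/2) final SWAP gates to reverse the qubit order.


Hadamard gates: 8
Controlled rotations: n*(n-1)/2 = 8*7/2 = 28
SWAP gates: floor(n/2) = floor(8/2) = 4
Total = 8 + 28 + 4
= 40

40


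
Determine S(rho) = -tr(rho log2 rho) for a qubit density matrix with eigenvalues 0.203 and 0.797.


S = -p*log2(p) - (1-p)*log2(1-p)
p = 0.2030, 1-p = 0.7970
= -0.2030 * log2(0.2030) - 0.7970 * log2(0.7970)
= -(-0.4670) - (-0.2609)
= 0.7279

0.7279


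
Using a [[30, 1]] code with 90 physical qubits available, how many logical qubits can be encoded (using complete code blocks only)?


Each code block uses 30 physical qubits for 1 logical qubit(s).
Number of complete blocks = floor(90 / 30) = 3
Logical qubits = 3 * 1
= 3

3


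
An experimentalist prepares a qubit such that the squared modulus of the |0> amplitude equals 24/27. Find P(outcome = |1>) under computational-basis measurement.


|alpha|^2 = 24/27 = 0.8889
|beta|^2 = 1 - 24/27 = 3/27 = 0.1111
P(|1>) = |beta|^2 = 0.1111

0.1111


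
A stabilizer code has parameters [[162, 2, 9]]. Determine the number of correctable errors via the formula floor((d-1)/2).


Code parameters: [[162, 2, 9]], distance d = 9.
Number of correctable errors = floor((d-1)/2)
= floor((9 - 1)/2)
= floor(8/2)
= 4

4


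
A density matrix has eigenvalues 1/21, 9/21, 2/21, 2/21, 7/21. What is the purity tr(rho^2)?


tr(rho^2) = sum of eigenvalues squared
= (1/21)^2 + (9/21)^2 + (2/21)^2 + (2/21)^2 + (7/21)^2
= (1 + 81 + 4 + 4 + 49) / 441
= 139/441
= 0.3152

0.3152


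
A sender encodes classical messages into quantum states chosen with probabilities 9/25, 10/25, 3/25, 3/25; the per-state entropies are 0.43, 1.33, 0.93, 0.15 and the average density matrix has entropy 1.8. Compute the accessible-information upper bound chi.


chi = S(rho) - sum_i p_i * S(rho_i)
Weighted entropy = 9/25 * 0.43 + 10/25 * 1.33 + 3/25 * 0.93 + 3/25 * 0.15
= 0.8164
chi = 1.8 - 0.8164
= 0.9836

0.9836


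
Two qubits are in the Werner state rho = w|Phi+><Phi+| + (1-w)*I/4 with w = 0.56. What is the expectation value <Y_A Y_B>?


|Phi+> = (|00> + |11>)/sqrt(2)
For the pure Bell state, <Y_A Y_B> = -1 (Bell-state Pauli correlator).
The maximally-mixed part I/4 has tr(I/4 * P tensor P) = 0 for any traceless Pauli P.
So <Y_A Y_B>_rho = w * (-1) + (1 - w) * 0
= 0.56 * (-1)
= -0.5600

-0.5600


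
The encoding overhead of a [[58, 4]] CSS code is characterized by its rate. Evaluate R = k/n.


Code rate R = k/n
= 4/58
= 0.0690

0.0690


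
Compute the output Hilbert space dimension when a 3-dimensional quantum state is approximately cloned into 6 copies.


Output space = H^(tensor 6) where dim(H) = 3
dim = 3^6
= 9 (after 2 factors)
= 27 (after 3 factors)
= 81 (after 4 factors)
= 243 (after 5 factors)
= 729 (after 6 factors)
= 729

729


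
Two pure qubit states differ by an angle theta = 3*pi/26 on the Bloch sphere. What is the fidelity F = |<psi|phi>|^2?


For states separated by angle theta on Bloch sphere:
F = cos^2(theta/2)
theta = 3*pi/26 = 0.3625
theta/2 = 0.1812
cos(theta/2) = 0.9836
F = 0.9675

0.9675


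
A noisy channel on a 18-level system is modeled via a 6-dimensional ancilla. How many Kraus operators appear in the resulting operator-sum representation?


Tracing out the environment in an orthonormal basis {|i>_E} gives Kraus operators K_i = <i|_E U |0>_E.
Number of Kraus operators = dim(H_env) = d_env
= 6

6


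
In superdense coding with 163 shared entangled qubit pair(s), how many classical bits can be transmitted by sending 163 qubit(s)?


Superdense coding allows 2 classical bits per shared entangled pair.
163 pair(s) -> 2 * 163 = 326 classical bits

326


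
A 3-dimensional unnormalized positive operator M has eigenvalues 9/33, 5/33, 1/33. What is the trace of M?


tr(M) = sum of eigenvalues
= 9/33 + 5/33 + 1/33
= 15/33
= 0.4545

0.4545


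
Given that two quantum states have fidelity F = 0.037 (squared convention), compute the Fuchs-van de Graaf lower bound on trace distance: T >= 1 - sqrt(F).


Fuchs-van de Graaf (squared-fidelity convention): 1 - sqrt(F) <= T <= sqrt(1 - F).
Lower bound: T >= 1 - sqrt(F)
sqrt(F) = sqrt(0.037) = 0.1924
T >= 1 - 0.1924
T >= 0.8076

0.8076


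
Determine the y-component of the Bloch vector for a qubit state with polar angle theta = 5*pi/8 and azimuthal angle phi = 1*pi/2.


theta = 1.9635, phi = 1.5708
r_y = sin(theta)*sin(phi) = 0.9239 * 1.0000
r_y = 0.9239

0.9239


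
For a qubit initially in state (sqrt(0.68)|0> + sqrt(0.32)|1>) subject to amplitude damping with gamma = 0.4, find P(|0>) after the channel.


For amplitude damping with parameter gamma on state sqrt(a)|0> + sqrt(b)|1>:
alpha^2 = 0.68, beta^2 = 0.32
P(|0>) = alpha^2 + gamma * beta^2
= 0.68 + 0.4 * 0.32
= 0.68 + 0.1280
= 0.8080

0.8080


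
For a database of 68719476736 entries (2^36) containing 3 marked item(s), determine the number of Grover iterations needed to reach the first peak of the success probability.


After j Grover iterations the success probability is P(j) = sin^2((2j+1)*theta), where sin(theta) = sqrt(k/N).
N = 2^36 = 68719476736, k = 3
sin(theta) = sqrt(k/N) = 6.60724948e-06
theta = arcsin(sqrt(k/N)) = 6.60724948e-06 rad
P(j) reaches its first maximum when (2j+1)*theta is as close as possible to pi/2, i.e. j = round(pi/(4*theta) - 1/2).
pi/(4*theta) - 1/2 = 118868.6551
(For comparison, the common estimate pi/4 * sqrt(N/k) = 118869.1551; the exact maximiser is used here.)
Optimal iterations = 118869

118869


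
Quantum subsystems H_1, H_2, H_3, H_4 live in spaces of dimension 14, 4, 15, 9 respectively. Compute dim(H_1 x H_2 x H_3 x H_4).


dim(H_1 x H_2 x H_3 x H_4) = 14 * 4 * 15 * 9
= 56 * 15 * 9
= 840 * 9
= 7560

7560
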